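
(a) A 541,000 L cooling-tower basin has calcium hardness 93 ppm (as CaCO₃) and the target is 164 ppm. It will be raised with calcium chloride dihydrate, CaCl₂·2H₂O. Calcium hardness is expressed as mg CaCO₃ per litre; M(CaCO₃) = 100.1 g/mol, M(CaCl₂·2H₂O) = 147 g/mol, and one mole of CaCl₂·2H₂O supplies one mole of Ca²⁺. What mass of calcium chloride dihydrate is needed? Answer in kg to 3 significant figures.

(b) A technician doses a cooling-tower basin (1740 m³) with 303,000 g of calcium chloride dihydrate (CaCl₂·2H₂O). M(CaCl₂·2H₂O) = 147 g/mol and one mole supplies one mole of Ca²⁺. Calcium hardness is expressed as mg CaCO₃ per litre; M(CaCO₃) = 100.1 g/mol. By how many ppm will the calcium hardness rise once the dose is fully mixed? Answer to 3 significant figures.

(a) 56.4 kg; (b) 119 ppm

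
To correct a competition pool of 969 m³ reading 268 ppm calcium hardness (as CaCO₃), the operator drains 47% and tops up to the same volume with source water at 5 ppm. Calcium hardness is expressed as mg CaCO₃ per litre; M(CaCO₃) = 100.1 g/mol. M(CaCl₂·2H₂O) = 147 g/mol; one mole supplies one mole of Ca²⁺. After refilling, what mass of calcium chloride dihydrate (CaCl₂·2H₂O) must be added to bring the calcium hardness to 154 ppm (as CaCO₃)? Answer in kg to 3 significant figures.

Volume: 969 m³ = 969,000 L.
After draining 47% and refilling: 268 × 0.53 + 5 × 0.47 = 144.39 ppm.
Deficit to target: 154 − 144.39 = 9.61 mg/L.
As CaCO₃: 9.61 mg/L × 969,000 L = 9312 g; ÷ 100.1 = 93.03 mol Ca²⁺.
Mass: 93.03 × 147 = 13,680 g.

13.7 kg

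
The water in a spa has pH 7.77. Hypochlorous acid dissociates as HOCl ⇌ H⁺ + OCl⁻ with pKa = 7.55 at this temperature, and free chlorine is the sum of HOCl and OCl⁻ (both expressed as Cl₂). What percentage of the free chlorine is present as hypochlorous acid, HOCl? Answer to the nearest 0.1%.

37.6%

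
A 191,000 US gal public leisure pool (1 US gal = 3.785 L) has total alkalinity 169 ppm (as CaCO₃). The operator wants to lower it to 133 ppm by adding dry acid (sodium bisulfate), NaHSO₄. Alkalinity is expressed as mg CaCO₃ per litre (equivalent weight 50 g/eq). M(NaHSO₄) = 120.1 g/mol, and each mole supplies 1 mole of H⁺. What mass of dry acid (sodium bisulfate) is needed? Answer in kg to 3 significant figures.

62.5 kg

Volume: 191,000 US gal × 3.785 L/gal = 722,935 L.
Alkalinity to neutralize: (169 − 133) = 36 mg/L as CaCO₃ × 722,935 L = 26,030 g as CaCO₃.
Equivalents of H⁺ required: 26,030 ÷ 50 g/eq = 520.5 eq = 520.5 mol NaHSO₄.
Mass of NaHSO₄: 520.5 × 120.1 = 62,510 g.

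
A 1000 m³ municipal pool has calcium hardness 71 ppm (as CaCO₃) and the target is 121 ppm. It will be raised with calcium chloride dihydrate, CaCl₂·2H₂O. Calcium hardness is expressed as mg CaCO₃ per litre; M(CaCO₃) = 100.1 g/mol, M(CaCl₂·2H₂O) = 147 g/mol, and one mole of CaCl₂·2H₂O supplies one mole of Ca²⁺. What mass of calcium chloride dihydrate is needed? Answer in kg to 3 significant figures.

Volume: 1000 m³ = 1,000,000 L.
Hardness to add: (121 − 71) = 50 mg/L as CaCO₃ × 1,000,000 L = 50,000 g as CaCO₃.
Moles of Ca²⁺ (1 mol Ca²⁺ ≡ 1 mol CaCO₃): 50,000 / 100.1 g/mol = 499.5 mol.
Mass of CaCl₂·2H₂O: 499.5 × 147 = 73,430 g.

73.4 kg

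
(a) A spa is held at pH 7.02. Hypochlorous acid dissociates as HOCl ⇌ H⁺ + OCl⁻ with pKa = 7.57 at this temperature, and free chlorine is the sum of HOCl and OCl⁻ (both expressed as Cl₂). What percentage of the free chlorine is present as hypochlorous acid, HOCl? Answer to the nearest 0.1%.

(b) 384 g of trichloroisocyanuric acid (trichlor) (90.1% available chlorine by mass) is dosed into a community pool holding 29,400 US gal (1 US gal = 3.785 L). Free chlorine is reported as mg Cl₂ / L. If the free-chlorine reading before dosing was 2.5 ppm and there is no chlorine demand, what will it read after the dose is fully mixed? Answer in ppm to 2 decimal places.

(a) 78.0%; (b) 5.61 ppm

(a) [OCl⁻]/[HOCl] = 10^(pH − pKa) = 10^(7.02 − 7.57) = 10^-0.55 = 0.2818.
(a) Fraction as HOCl = 1 / (1 + 0.2818) = 0.7801.

(b) Volume: 29,400 US gal × 3.785 L/gal = 111,279 L.
(b) Available chlorine delivered: 384 g × 0.901 = 346 g as Cl₂.
(b) Concentration rise: 346 g / 111,279 L = 3.109 mg/L = 3.11 ppm.
(b) Final FC: 2.5 + 3.11 = 5.61 ppm.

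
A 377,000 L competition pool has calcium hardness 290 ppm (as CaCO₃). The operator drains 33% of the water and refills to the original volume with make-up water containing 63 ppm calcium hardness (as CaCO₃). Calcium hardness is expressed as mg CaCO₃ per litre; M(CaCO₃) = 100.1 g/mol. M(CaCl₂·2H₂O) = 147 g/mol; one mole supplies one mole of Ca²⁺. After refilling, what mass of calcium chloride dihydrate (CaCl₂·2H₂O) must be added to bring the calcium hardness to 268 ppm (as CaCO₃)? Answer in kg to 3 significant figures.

After draining 33% and refilling: 290 × 0.67 + 63 × 0.33 = 215.09 ppm.
Deficit to target: 268 − 215.09 = 52.91 mg/L.
As CaCO₃: 52.91 mg/L × 377,000 L = 19,950 g; ÷ 100.1 = 199.3 mol Ca²⁺.
Mass: 199.3 × 147 = 29,290 g.

29.3 kg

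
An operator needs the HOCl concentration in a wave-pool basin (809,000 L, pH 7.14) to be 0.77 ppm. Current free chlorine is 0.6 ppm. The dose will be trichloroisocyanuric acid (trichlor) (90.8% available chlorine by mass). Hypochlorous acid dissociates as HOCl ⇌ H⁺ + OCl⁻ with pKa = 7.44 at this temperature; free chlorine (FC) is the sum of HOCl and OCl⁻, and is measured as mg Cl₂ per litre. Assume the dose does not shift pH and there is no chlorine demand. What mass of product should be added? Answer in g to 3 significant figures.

[OCl⁻]/[HOCl] = 10^(pH − pKa) = 10^(7.14 − 7.44) = 0.5012; fraction as HOCl = 1/(1 + 0.5012) = 0.6661.
Free chlorine required for 0.77 ppm HOCl: 0.77 / 0.6661 = 1.156 ppm.
FC to add: 1.156 − 0.6 = 0.5559 mg/L as Cl₂.
Cl₂ equivalent: 0.5559 mg/L × 809,000 L = 449.7 g.
Product at 90.8% available Cl: 449.7 / 0.908 = 495.3 g.

495 g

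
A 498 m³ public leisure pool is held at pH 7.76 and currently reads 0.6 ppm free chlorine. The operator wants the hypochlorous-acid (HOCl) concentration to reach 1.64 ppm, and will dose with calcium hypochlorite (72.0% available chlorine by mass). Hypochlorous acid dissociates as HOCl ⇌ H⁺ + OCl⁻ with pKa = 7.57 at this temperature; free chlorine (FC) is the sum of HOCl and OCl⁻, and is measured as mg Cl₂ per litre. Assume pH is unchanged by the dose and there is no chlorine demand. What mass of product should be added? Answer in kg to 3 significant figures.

2.48 kg

Volume: 498 m³ = 498,000 L.
[OCl⁻]/[HOCl] = 10^(pH − pKa) = 10^(7.76 − 7.57) = 1.549; fraction as HOCl = 1/(1 + 1.549) = 0.3923.
Free chlorine required for 1.64 ppm HOCl: 1.64 / 0.3923 = 4.18 ppm.
FC to add: 4.18 − 0.6 = 3.58 mg/L as Cl₂.
Cl₂ equivalent: 3.58 mg/L × 498,000 L = 1783 g.
Product at 72.0% available Cl: 1783 / 0.72 = 2476 g.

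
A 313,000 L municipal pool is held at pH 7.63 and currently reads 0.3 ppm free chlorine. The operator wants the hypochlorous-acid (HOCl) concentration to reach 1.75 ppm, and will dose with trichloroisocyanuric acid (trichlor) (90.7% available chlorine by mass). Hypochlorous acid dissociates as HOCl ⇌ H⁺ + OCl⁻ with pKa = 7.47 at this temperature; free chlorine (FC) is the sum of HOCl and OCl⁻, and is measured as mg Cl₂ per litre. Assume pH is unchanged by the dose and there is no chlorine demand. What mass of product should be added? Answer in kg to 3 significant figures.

1.37 kg

[OCl⁻]/[HOCl] = 10^(pH − pKa) = 10^(7.63 − 7.47) = 1.445; fraction as HOCl = 1/(1 + 1.445) = 0.4089.
Free chlorine required for 1.75 ppm HOCl: 1.75 / 0.4089 = 4.28 ppm.
FC to add: 4.28 − 0.3 = 3.98 mg/L as Cl₂.
Cl₂ equivalent: 3.98 mg/L × 313,000 L = 1246 g.
Product at 90.7% available Cl: 1246 / 0.907 = 1373 g.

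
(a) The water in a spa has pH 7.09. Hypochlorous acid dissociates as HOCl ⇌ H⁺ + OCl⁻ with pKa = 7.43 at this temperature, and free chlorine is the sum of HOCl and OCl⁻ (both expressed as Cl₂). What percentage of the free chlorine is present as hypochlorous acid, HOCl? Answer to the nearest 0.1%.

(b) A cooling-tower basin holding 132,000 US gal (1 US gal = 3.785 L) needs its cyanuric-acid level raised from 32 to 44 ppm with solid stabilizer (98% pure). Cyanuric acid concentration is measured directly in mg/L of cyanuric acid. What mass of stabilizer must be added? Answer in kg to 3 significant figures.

(a) 68.6%; (b) 6.12 kg

(a) [OCl⁻]/[HOCl] = 10^(pH − pKa) = 10^(7.09 − 7.43) = 10^-0.34 = 0.4571.
(a) Fraction as HOCl = 1 / (1 + 0.4571) = 0.6863.

(b) Volume: 132,000 US gal × 3.785 L/gal = 499,620 L.
(b) CYA to add: (44 − 32) = 12 mg/L × 499,620 L = 5995 g cyanuric acid.
(b) At 98% purity: 5995 / 0.98 = 6118 g product.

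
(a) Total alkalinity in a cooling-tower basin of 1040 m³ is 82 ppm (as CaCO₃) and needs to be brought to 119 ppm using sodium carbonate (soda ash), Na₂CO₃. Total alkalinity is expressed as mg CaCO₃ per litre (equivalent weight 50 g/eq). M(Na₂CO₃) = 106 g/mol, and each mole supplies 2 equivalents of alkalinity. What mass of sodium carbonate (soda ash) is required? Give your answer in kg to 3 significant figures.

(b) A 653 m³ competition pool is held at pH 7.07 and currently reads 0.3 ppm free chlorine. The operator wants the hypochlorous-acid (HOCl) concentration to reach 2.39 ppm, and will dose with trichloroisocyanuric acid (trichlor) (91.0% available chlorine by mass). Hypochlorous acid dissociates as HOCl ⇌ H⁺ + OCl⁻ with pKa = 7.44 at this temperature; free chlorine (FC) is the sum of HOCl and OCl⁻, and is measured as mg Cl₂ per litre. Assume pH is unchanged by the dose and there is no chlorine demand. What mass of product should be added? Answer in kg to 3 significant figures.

(a) Volume: 1040 m³ = 1,040,000 L.
(a) Alkalinity to add: (119 − 82) = 37 mg/L as CaCO₃ × 1,040,000 L = 38,480 g as CaCO₃.
(a) Equivalents: 38,480 g ÷ 50 g/eq = 769.6 eq.
(a) Each mole of Na₂CO₃ supplies 2 eq, so 769.6 / 2 = 384.8 mol.
(a) Mass: 384.8 mol × 106 g/mol = 40,790 g.

(b) Volume: 653 m³ = 653,000 L.
(b) [OCl⁻]/[HOCl] = 10^(pH − pKa) = 10^(7.07 − 7.44) = 0.4266; fraction as HOCl = 1/(1 + 0.4266) = 0.701.
(b) Free chlorine required for 2.39 ppm HOCl: 2.39 / 0.701 = 3.41 ppm.
(b) FC to add: 3.41 − 0.3 = 3.11 mg/L as Cl₂.
(b) Cl₂ equivalent: 3.11 mg/L × 653,000 L = 2031 g.
(b) Product at 91.0% available Cl: 2031 / 0.91 = 2231 g.

(a) 40.8 kg; (b) 2.23 kg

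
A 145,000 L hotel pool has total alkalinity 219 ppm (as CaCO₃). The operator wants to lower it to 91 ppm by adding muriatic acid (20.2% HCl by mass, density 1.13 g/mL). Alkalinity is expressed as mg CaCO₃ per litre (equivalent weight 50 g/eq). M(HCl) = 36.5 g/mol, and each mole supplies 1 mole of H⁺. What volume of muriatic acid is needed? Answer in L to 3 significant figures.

59.4 L

Alkalinity to neutralize: (219 − 91) = 128 mg/L as CaCO₃ × 145,000 L = 18,560 g as CaCO₃.
Equivalents of H⁺ required: 18,560 ÷ 50 g/eq = 371.2 eq = 371.2 mol HCl.
Mass of HCl: 371.2 × 36.5 = 13,550 g.
Mass of 20.2% solution: 13,550 / 0.202 = 67,070 g.
Volume: 67,070 g ÷ 1.13 g/mL = 59,360 mL.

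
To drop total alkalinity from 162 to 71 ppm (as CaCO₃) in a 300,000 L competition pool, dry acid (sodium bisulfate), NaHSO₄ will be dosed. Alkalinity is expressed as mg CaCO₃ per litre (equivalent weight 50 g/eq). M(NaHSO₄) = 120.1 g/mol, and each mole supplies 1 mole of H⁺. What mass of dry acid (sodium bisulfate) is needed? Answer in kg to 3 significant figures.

65.6 kg

Alkalinity to neutralize: (162 − 71) = 91 mg/L as CaCO₃ × 300,000 L = 27,300 g as CaCO₃.
Equivalents of H⁺ required: 27,300 ÷ 50 g/eq = 546 eq = 546 mol NaHSO₄.
Mass of NaHSO₄: 546 × 120.1 = 65,570 g.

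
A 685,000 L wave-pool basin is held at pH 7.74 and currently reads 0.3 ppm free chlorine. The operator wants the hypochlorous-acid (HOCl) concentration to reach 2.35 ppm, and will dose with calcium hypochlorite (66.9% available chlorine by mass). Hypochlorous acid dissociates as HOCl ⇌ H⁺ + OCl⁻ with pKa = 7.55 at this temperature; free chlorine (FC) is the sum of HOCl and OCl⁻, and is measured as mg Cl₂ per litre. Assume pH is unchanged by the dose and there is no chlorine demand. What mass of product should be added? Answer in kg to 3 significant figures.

5.83 kg

[OCl⁻]/[HOCl] = 10^(pH − pKa) = 10^(7.74 − 7.55) = 1.549; fraction as HOCl = 1/(1 + 1.549) = 0.3923.
Free chlorine required for 2.35 ppm HOCl: 2.35 / 0.3923 = 5.99 ppm.
FC to add: 5.99 − 0.3 = 5.69 mg/L as Cl₂.
Cl₂ equivalent: 5.69 mg/L × 685,000 L = 3897 g.
Product at 66.9% available Cl: 3897 / 0.669 = 5826 g.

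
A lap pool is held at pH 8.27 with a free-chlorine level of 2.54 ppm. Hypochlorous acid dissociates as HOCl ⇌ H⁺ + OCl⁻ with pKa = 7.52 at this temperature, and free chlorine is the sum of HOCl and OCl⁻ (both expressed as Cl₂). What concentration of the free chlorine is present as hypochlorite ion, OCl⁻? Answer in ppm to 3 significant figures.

2.16 ppm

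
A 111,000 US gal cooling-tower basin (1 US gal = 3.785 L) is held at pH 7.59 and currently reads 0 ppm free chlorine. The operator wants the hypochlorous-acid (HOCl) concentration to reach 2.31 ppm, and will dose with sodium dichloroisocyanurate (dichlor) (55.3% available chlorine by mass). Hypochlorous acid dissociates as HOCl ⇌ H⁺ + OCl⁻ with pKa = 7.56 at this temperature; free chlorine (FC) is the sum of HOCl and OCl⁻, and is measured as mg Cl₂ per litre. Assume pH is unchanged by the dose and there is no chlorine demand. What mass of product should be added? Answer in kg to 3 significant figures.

3.64 kg

Volume: 111,000 US gal × 3.785 L/gal = 420,135 L.
[OCl⁻]/[HOCl] = 10^(pH − pKa) = 10^(7.59 − 7.56) = 1.072; fraction as HOCl = 1/(1 + 1.072) = 0.4827.
Free chlorine required for 2.31 ppm HOCl: 2.31 / 0.4827 = 4.785 ppm.
FC to add: 4.785 − 0 = 4.785 mg/L as Cl₂.
Cl₂ equivalent: 4.785 mg/L × 420,135 L = 2010 g.
Product at 55.3% available Cl: 2010 / 0.553 = 3636 g.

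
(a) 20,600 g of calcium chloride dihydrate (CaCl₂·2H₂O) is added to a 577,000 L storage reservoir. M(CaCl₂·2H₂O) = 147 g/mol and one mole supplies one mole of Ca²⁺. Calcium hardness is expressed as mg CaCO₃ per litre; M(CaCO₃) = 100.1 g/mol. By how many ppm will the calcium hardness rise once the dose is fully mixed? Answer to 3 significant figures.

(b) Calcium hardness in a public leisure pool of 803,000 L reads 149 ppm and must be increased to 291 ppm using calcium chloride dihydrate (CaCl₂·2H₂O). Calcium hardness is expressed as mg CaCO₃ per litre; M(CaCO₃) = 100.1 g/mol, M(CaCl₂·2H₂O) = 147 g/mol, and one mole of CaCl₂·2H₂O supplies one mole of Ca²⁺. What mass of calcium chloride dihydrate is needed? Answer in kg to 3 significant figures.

(a) 24.3 ppm; (b) 167 kg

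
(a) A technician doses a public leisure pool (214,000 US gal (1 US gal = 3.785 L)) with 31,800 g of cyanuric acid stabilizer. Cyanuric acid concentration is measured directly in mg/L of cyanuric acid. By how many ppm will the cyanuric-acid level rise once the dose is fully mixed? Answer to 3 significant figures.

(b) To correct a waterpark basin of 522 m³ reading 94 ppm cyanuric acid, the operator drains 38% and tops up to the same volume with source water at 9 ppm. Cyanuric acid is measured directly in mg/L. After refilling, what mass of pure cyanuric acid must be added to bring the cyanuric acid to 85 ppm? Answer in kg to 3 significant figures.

(a) 39.3 ppm; (b) 12.2 kg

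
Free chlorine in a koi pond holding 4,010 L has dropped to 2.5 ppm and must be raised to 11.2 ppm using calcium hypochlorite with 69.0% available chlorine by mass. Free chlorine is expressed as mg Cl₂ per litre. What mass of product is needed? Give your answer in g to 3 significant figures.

Chlorine deficit: 11.2 − 2.5 = 8.7 ppm = 8.7 mg/L as Cl₂.
Cl₂ equivalent needed: 8.7 mg/L × 4,010 L = 34,890 mg = 34.89 g.
Product at 69.0% available chlorine: 34.89 / 0.69 = 50.56 g.

50.6 g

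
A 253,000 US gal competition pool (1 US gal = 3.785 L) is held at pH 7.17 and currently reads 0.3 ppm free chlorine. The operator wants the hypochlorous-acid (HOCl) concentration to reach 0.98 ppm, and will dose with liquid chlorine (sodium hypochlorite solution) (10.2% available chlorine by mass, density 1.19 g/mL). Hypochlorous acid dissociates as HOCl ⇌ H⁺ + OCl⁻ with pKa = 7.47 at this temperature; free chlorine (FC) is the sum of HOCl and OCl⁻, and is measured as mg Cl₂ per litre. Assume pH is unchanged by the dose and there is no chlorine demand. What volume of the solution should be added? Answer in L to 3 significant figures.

9.24 L

Volume: 253,000 US gal × 3.785 L/gal = 957,605 L.
[OCl⁻]/[HOCl] = 10^(pH − pKa) = 10^(7.17 − 7.47) = 0.5012; fraction as HOCl = 1/(1 + 0.5012) = 0.6661.
Free chlorine required for 0.98 ppm HOCl: 0.98 / 0.6661 = 1.471 ppm.
FC to add: 1.471 − 0.3 = 1.171 mg/L as Cl₂.
Cl₂ equivalent: 1.171 mg/L × 957,605 L = 1122 g.
Product at 10.2% available Cl: 1122 / 0.102 = 11,000 g.
Volume: 11,000 g ÷ 1.19 g/mL = 9240 mL.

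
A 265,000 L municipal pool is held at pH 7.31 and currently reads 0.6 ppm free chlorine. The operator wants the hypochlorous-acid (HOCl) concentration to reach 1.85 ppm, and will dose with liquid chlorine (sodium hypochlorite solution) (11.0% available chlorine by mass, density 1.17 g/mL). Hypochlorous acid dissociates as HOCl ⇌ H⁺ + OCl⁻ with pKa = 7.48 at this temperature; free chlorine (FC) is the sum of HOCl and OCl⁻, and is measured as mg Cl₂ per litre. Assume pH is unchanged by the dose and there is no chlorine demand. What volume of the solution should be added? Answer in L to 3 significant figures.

5.15 L

[OCl⁻]/[HOCl] = 10^(pH − pKa) = 10^(7.31 − 7.48) = 0.6761; fraction as HOCl = 1/(1 + 0.6761) = 0.5966.
Free chlorine required for 1.85 ppm HOCl: 1.85 / 0.5966 = 3.101 ppm.
FC to add: 3.101 − 0.6 = 2.501 mg/L as Cl₂.
Cl₂ equivalent: 2.501 mg/L × 265,000 L = 662.7 g.
Product at 11.0% available Cl: 662.7 / 0.11 = 6025 g.
Volume: 6025 g ÷ 1.17 g/mL = 5149 mL.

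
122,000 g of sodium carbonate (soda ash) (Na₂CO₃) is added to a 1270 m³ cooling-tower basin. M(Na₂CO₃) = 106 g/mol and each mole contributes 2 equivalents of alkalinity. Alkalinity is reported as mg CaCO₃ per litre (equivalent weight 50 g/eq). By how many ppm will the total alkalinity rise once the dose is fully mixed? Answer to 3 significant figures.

Volume: 1270 m³ = 1,270,000 L.
Moles of Na₂CO₃: 122,000 g ÷ 106 g/mol = 1151 mol → 2302 eq of alkalinity.
As CaCO₃: 2302 eq × 50 g/eq = 115,100 g.
Rise: 115,100 g / 1,270,000 L × 1000 = 90.63 mg/L.

90.6 ppm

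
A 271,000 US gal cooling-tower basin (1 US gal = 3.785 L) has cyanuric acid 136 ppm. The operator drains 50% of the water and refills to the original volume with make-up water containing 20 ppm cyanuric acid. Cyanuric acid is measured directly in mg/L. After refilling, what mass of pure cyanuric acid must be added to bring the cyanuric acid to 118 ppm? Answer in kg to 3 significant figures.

41.0 kg

Volume: 271,000 US gal × 3.785 L/gal = 1,025,735 L.
After draining 50% and refilling: 136 × 0.50 + 20 × 0.50 = 78 ppm.
Deficit to target: 118 − 78 = 40 mg/L.
Mass: 40 mg/L × 1,025,735 L = 41,030 g cyanuric acid.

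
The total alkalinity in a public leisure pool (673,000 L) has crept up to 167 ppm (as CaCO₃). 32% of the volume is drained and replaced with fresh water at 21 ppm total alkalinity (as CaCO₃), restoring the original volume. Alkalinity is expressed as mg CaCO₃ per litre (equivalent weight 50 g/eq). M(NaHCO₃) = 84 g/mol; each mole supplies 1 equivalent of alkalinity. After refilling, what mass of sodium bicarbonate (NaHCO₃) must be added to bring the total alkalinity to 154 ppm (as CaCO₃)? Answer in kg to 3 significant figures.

After draining 32% and refilling: 167 × 0.68 + 21 × 0.32 = 120.28 ppm.
Deficit to target: 154 − 120.28 = 33.72 mg/L.
As CaCO₃: 33.72 mg/L × 673,000 L = 22,690 g; ÷ 50 g/eq ÷ 1 = 453.9 mol NaHCO₃.
Mass: 453.9 × 84 = 38,130 g.

38.1 kg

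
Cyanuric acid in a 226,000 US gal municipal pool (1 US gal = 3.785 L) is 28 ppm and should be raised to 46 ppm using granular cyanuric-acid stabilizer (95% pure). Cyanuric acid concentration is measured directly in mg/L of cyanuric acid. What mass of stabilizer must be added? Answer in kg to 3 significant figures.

Volume: 226,000 US gal × 3.785 L/gal = 855,410 L.
CYA to add: (46 − 28) = 18 mg/L × 855,410 L = 15,400 g cyanuric acid.
At 95% purity: 15,400 / 0.95 = 16,210 g product.

16.2 kg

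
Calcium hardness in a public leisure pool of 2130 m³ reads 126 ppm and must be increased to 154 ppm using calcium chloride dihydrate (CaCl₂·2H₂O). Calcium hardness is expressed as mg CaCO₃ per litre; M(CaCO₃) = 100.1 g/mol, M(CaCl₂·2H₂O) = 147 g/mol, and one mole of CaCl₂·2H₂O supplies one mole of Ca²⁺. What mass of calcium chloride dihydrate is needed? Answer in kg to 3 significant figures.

Volume: 2130 m³ = 2,130,000 L.
Hardness to add: (154 − 126) = 28 mg/L as CaCO₃ × 2,130,000 L = 59,640 g as CaCO₃.
Moles of Ca²⁺ (1 mol Ca²⁺ ≡ 1 mol CaCO₃): 59,640 / 100.1 g/mol = 595.8 mol.
Mass of CaCl₂·2H₂O: 595.8 × 147 = 87,580 g.

87.6 kg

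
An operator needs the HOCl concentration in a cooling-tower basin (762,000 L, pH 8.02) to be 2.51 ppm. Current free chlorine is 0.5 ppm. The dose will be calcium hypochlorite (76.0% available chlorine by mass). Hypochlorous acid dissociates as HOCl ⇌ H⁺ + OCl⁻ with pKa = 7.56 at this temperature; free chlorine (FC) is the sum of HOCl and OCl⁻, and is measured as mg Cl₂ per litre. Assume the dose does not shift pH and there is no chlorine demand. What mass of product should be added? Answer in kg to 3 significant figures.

[OCl⁻]/[HOCl] = 10^(pH − pKa) = 10^(8.02 − 7.56) = 2.884; fraction as HOCl = 1/(1 + 2.884) = 0.2575.
Free chlorine required for 2.51 ppm HOCl: 2.51 / 0.2575 = 9.749 ppm.
FC to add: 9.749 − 0.5 = 9.249 mg/L as Cl₂.
Cl₂ equivalent: 9.249 mg/L × 762,000 L = 7048 g.
Product at 76.0% available Cl: 7048 / 0.76 = 9273 g.

9.27 kg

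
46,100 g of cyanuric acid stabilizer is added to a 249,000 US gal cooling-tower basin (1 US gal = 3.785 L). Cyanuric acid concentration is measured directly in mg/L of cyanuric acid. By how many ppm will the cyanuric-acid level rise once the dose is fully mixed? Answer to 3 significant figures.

Volume: 249,000 US gal × 3.785 L/gal = 942,465 L.
Rise: 46,100 g / 942,465 L × 1000 = 48.91 mg/L.

48.9 ppm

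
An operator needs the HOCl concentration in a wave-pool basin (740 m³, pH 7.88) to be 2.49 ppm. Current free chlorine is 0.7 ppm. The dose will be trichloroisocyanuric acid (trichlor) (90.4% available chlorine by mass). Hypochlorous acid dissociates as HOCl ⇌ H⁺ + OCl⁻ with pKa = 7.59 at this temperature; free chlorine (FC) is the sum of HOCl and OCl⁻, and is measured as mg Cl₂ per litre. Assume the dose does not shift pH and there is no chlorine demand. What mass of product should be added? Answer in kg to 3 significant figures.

5.44 kg

Volume: 740 m³ = 740,000 L.
[OCl⁻]/[HOCl] = 10^(pH − pKa) = 10^(7.88 − 7.59) = 1.95; fraction as HOCl = 1/(1 + 1.95) = 0.339.
Free chlorine required for 2.49 ppm HOCl: 2.49 / 0.339 = 7.345 ppm.
FC to add: 7.345 − 0.7 = 6.645 mg/L as Cl₂.
Cl₂ equivalent: 6.645 mg/L × 740,000 L = 4917 g.
Product at 90.4% available Cl: 4917 / 0.904 = 5440 g.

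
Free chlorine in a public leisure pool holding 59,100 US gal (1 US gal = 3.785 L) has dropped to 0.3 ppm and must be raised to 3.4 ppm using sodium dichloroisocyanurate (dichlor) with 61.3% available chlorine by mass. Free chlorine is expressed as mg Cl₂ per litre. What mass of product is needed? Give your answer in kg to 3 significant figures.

1.13 kg

Volume: 59,100 US gal × 3.785 L/gal = 223,694 L.
Chlorine deficit: 3.4 − 0.3 = 3.1 ppm = 3.1 mg/L as Cl₂.
Cl₂ equivalent needed: 3.1 mg/L × 223,694 L = 693,400 mg = 693.4 g.
Product at 61.3% available chlorine: 693.4 / 0.613 = 1131 g.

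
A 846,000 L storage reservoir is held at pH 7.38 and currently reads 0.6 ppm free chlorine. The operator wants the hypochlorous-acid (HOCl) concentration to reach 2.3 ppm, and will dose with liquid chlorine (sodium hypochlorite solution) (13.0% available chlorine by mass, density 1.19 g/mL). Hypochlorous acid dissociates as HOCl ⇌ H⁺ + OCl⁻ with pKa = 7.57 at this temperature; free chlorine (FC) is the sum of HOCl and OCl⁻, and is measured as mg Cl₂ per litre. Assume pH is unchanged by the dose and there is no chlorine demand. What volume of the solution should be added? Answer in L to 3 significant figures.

17.4 L

[OCl⁻]/[HOCl] = 10^(pH − pKa) = 10^(7.38 − 7.57) = 0.6457; fraction as HOCl = 1/(1 + 0.6457) = 0.6077.
Free chlorine required for 2.3 ppm HOCl: 2.3 / 0.6077 = 3.785 ppm.
FC to add: 3.785 − 0.6 = 3.185 mg/L as Cl₂.
Cl₂ equivalent: 3.185 mg/L × 846,000 L = 2695 g.
Product at 13.0% available Cl: 2695 / 0.13 = 20,730 g.
Volume: 20,730 g ÷ 1.19 g/mL = 17,420 mL.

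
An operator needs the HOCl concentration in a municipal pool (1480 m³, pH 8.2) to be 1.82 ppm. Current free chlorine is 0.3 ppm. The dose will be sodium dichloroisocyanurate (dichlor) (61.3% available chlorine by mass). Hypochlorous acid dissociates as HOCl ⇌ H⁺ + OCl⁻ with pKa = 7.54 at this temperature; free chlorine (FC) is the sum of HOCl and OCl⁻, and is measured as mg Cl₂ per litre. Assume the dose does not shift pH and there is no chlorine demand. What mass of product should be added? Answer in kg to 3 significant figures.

Volume: 1480 m³ = 1,480,000 L.
[OCl⁻]/[HOCl] = 10^(pH − pKa) = 10^(8.2 − 7.54) = 4.571; fraction as HOCl = 1/(1 + 4.571) = 0.1795.
Free chlorine required for 1.82 ppm HOCl: 1.82 / 0.1795 = 10.14 ppm.
FC to add: 10.14 − 0.3 = 9.839 mg/L as Cl₂.
Cl₂ equivalent: 9.839 mg/L × 1,480,000 L = 14,560 g.
Product at 61.3% available Cl: 14,560 / 0.613 = 23,750 g.

23.8 kg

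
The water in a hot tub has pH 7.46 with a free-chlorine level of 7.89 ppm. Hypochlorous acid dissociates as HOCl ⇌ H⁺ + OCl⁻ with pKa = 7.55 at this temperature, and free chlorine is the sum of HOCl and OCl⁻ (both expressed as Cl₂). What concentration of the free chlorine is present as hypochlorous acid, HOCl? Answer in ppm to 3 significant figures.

[OCl⁻]/[HOCl] = 10^(pH − pKa) = 10^(7.46 − 7.55) = 10^-0.09 = 0.8128.
Fraction as HOCl = 1 / (1 + 0.8128) = 0.5516.
HOCl = 0.5516 × 7.89 ppm = 4.352 ppm.

4.35 ppm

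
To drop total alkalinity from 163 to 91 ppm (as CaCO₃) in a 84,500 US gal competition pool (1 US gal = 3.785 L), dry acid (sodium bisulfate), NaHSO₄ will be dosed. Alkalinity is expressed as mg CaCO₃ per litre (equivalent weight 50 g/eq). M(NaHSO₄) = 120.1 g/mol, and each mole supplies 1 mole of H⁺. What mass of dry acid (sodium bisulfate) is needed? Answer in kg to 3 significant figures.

Volume: 84,500 US gal × 3.785 L/gal = 319,832 L.
Alkalinity to neutralize: (163 − 91) = 72 mg/L as CaCO₃ × 319,832 L = 23,030 g as CaCO₃.
Equivalents of H⁺ required: 23,030 ÷ 50 g/eq = 460.6 eq = 460.6 mol NaHSO₄.
Mass of NaHSO₄: 460.6 × 120.1 = 55,310 g.

55.3 kg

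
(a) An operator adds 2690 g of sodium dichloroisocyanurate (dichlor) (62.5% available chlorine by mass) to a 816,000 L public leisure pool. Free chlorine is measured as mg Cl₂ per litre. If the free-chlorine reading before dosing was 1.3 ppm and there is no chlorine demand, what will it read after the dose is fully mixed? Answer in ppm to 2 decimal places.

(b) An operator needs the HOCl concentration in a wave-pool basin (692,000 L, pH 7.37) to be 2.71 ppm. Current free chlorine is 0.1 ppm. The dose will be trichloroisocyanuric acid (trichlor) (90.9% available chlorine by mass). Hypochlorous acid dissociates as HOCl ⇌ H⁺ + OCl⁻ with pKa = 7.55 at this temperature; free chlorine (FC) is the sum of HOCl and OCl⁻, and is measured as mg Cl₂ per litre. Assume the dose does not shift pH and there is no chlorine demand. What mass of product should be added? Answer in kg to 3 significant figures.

(a) Available chlorine delivered: 2690 g × 0.625 = 1681 g as Cl₂.
(a) Concentration rise: 1681 g / 816,000 L = 2.06 mg/L = 2.06 ppm.
(a) Final FC: 1.3 + 2.06 = 3.36 ppm.

(b) [OCl⁻]/[HOCl] = 10^(pH − pKa) = 10^(7.37 − 7.55) = 0.6607; fraction as HOCl = 1/(1 + 0.6607) = 0.6022.
(b) Free chlorine required for 2.71 ppm HOCl: 2.71 / 0.6022 = 4.5 ppm.
(b) FC to add: 4.5 − 0.1 = 4.4 mg/L as Cl₂.
(b) Cl₂ equivalent: 4.4 mg/L × 692,000 L = 3045 g.
(b) Product at 90.9% available Cl: 3045 / 0.909 = 3350 g.

(a) 3.36 ppm; (b) 3.35 kg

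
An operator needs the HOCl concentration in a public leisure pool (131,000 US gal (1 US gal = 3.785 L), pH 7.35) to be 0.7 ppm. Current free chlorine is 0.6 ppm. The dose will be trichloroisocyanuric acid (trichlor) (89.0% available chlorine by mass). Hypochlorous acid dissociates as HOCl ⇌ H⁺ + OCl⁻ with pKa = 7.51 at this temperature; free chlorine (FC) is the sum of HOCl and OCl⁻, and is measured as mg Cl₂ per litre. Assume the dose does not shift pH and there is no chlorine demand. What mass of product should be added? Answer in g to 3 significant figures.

326 g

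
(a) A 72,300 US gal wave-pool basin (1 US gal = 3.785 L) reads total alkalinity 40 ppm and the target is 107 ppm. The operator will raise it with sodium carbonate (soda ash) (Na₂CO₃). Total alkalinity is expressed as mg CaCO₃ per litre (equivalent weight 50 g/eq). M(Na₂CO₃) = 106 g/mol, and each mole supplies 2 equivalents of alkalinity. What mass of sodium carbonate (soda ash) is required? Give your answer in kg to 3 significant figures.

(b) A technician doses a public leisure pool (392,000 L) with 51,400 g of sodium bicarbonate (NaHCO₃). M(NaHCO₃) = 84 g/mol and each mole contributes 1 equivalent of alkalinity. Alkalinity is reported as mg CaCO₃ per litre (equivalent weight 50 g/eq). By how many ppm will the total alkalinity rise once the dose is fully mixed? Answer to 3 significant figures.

(a) 19.4 kg; (b) 78.0 ppm

(a) Volume: 72,300 US gal × 3.785 L/gal = 273,656 L.
(a) Alkalinity to add: (107 − 40) = 67 mg/L as CaCO₃ × 273,656 L = 18,330 g as CaCO₃.
(a) Equivalents: 18,330 g ÷ 50 g/eq = 366.7 eq.
(a) Each mole of Na₂CO₃ supplies 2 eq, so 366.7 / 2 = 183.3 mol.
(a) Mass: 183.3 mol × 106 g/mol = 19,440 g.

(b) Moles of NaHCO₃: 51,400 g ÷ 84 g/mol = 611.9 mol → 611.9 eq of alkalinity.
(b) As CaCO₃: 611.9 eq × 50 g/eq = 30,600 g.
(b) Rise: 30,600 g / 392,000 L × 1000 = 78.05 mg/L.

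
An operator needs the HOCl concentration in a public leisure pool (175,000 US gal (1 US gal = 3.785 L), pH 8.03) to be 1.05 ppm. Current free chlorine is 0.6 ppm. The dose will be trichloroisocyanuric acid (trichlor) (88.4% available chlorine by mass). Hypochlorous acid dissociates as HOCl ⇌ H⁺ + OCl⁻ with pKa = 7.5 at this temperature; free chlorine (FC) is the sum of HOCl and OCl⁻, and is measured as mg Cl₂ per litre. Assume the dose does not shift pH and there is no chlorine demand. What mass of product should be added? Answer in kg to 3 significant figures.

3.00 kg

Volume: 175,000 US gal × 3.785 L/gal = 662,375 L.
[OCl⁻]/[HOCl] = 10^(pH − pKa) = 10^(8.03 − 7.5) = 3.388; fraction as HOCl = 1/(1 + 3.388) = 0.2279.
Free chlorine required for 1.05 ppm HOCl: 1.05 / 0.2279 = 4.608 ppm.
FC to add: 4.608 − 0.6 = 4.008 mg/L as Cl₂.
Cl₂ equivalent: 4.008 mg/L × 662,375 L = 2655 g.
Product at 88.4% available Cl: 2655 / 0.884 = 3003 g.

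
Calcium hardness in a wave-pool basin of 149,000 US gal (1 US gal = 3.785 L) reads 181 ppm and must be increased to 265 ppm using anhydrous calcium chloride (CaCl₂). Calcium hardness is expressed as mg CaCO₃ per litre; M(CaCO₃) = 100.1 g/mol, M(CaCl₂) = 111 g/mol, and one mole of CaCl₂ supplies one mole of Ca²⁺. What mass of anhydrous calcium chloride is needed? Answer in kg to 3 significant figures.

Volume: 149,000 US gal × 3.785 L/gal = 563,965 L.
Hardness to add: (265 − 181) = 84 mg/L as CaCO₃ × 563,965 L = 47,370 g as CaCO₃.
Moles of Ca²⁺ (1 mol Ca²⁺ ≡ 1 mol CaCO₃): 47,370 / 100.1 g/mol = 473.3 mol.
Mass of CaCl₂: 473.3 × 111 = 52,530 g.

52.5 kg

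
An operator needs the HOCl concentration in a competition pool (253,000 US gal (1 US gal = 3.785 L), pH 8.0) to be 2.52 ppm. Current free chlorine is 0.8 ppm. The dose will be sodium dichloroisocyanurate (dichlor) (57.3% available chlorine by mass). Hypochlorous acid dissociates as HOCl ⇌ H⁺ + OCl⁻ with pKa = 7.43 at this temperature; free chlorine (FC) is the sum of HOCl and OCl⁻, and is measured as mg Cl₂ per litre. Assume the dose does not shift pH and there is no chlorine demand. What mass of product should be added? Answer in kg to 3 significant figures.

Volume: 253,000 US gal × 3.785 L/gal = 957,605 L.
[OCl⁻]/[HOCl] = 10^(pH − pKa) = 10^(8.0 − 7.43) = 3.715; fraction as HOCl = 1/(1 + 3.715) = 0.2121.
Free chlorine required for 2.52 ppm HOCl: 2.52 / 0.2121 = 11.88 ppm.
FC to add: 11.88 − 0.8 = 11.08 mg/L as Cl₂.
Cl₂ equivalent: 11.08 mg/L × 957,605 L = 10,610 g.
Product at 57.3% available Cl: 10,610 / 0.573 = 18,520 g.

18.5 kg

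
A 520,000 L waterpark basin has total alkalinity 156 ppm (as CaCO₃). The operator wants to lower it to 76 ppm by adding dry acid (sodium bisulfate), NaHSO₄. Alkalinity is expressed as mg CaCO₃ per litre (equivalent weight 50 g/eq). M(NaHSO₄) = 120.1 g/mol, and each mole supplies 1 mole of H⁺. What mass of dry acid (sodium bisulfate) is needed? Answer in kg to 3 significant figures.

99.9 kg

Alkalinity to neutralize: (156 − 76) = 80 mg/L as CaCO₃ × 520,000 L = 41,600 g as CaCO₃.
Equivalents of H⁺ required: 41,600 ÷ 50 g/eq = 832 eq = 832 mol NaHSO₄.
Mass of NaHSO₄: 832 × 120.1 = 99,920 g.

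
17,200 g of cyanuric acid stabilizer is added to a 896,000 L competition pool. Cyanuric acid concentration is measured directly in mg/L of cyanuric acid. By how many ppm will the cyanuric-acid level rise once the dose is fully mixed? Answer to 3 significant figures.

Rise: 17,200 g / 896,000 L × 1000 = 19.2 mg/L.

19.2 ppm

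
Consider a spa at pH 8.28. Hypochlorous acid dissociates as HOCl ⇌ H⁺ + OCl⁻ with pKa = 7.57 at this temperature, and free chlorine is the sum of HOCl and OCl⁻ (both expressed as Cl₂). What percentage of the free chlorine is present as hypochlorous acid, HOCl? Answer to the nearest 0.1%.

[OCl⁻]/[HOCl] = 10^(pH − pKa) = 10^(8.28 − 7.57) = 10^0.71 = 5.129.
Fraction as HOCl = 1 / (1 + 5.129) = 0.1632.

16.3%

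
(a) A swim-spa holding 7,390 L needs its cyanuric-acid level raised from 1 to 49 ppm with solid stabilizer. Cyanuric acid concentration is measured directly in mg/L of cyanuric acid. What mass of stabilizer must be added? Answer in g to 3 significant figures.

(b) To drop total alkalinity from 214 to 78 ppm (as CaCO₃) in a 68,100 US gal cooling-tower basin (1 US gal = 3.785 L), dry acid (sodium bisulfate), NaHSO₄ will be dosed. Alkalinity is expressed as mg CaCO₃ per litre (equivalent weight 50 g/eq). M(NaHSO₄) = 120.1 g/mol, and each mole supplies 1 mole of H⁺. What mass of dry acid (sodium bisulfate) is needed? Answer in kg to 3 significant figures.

(a) 355 g; (b) 84.2 kg

(a) CYA to add: (49 − 1) = 48 mg/L × 7,390 L = 354.7 g cyanuric acid.

(b) Volume: 68,100 US gal × 3.785 L/gal = 257,758 L.
(b) Alkalinity to neutralize: (214 − 78) = 136 mg/L as CaCO₃ × 257,758 L = 35,060 g as CaCO₃.
(b) Equivalents of H⁺ required: 35,060 ÷ 50 g/eq = 701.1 eq = 701.1 mol NaHSO₄.
(b) Mass of NaHSO₄: 701.1 × 120.1 = 84,200 g.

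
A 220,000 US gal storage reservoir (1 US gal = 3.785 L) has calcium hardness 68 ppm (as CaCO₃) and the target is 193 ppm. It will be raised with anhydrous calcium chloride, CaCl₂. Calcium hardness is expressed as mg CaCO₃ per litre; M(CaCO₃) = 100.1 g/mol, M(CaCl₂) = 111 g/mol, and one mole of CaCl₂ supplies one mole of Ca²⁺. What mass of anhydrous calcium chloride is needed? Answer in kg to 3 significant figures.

115 kg

Volume: 220,000 US gal × 3.785 L/gal = 832,700 L.
Hardness to add: (193 − 68) = 125 mg/L as CaCO₃ × 832,700 L = 104,100 g as CaCO₃.
Moles of Ca²⁺ (1 mol Ca²⁺ ≡ 1 mol CaCO₃): 104,100 / 100.1 g/mol = 1040 mol.
Mass of CaCl₂: 1040 × 111 = 115,400 g.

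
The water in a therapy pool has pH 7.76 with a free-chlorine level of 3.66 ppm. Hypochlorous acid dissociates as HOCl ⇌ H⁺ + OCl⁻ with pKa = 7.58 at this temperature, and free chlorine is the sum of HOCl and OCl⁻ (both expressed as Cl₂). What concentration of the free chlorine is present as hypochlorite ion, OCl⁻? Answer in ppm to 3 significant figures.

2.20 ppm

[OCl⁻]/[HOCl] = 10^(pH − pKa) = 10^(7.76 − 7.58) = 10^0.18 = 1.514.
Fraction as HOCl = 1 / (1 + 1.514) = 0.3978.
OCl⁻ = (1 − 0.3978) × 3.66 ppm = 2.204 ppm.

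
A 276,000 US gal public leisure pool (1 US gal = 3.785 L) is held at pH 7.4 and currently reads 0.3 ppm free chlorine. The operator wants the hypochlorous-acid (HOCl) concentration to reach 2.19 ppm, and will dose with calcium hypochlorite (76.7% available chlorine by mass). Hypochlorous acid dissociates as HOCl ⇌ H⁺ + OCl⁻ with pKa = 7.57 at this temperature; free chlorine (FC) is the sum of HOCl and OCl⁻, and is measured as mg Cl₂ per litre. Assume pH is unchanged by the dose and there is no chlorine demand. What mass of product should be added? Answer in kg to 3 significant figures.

4.59 kg

Volume: 276,000 US gal × 3.785 L/gal = 1,044,660 L.
[OCl⁻]/[HOCl] = 10^(pH − pKa) = 10^(7.4 − 7.57) = 0.6761; fraction as HOCl = 1/(1 + 0.6761) = 0.5966.
Free chlorine required for 2.19 ppm HOCl: 2.19 / 0.5966 = 3.671 ppm.
FC to add: 3.671 − 0.3 = 3.371 mg/L as Cl₂.
Cl₂ equivalent: 3.371 mg/L × 1,044,660 L = 3521 g.
Product at 76.7% available Cl: 3521 / 0.767 = 4591 g.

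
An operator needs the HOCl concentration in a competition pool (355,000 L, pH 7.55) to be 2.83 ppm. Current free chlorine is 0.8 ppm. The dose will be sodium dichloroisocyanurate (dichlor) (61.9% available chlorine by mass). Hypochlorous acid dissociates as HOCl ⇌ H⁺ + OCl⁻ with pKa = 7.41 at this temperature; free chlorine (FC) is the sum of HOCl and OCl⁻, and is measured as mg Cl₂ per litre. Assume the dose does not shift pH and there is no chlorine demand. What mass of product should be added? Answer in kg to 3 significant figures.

3.40 kg

[OCl⁻]/[HOCl] = 10^(pH − pKa) = 10^(7.55 − 7.41) = 1.38; fraction as HOCl = 1/(1 + 1.38) = 0.4201.
Free chlorine required for 2.83 ppm HOCl: 2.83 / 0.4201 = 6.736 ppm.
FC to add: 6.736 − 0.8 = 5.936 mg/L as Cl₂.
Cl₂ equivalent: 5.936 mg/L × 355,000 L = 2107 g.
Product at 61.9% available Cl: 2107 / 0.619 = 3405 g.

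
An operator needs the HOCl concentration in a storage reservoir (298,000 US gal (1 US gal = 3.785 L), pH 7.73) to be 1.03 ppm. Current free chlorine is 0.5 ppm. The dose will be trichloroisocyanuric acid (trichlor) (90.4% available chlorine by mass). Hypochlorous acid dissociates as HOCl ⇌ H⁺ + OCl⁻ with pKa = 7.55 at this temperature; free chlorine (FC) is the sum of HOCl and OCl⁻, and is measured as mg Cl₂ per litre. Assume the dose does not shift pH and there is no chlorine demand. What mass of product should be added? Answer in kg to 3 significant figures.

Volume: 298,000 US gal × 3.785 L/gal = 1,127,930 L.
[OCl⁻]/[HOCl] = 10^(pH − pKa) = 10^(7.73 − 7.55) = 1.514; fraction as HOCl = 1/(1 + 1.514) = 0.3978.
Free chlorine required for 1.03 ppm HOCl: 1.03 / 0.3978 = 2.589 ppm.
FC to add: 2.589 − 0.5 = 2.089 mg/L as Cl₂.
Cl₂ equivalent: 2.089 mg/L × 1,127,930 L = 2356 g.
Product at 90.4% available Cl: 2356 / 0.904 = 2606 g.

2.61 kg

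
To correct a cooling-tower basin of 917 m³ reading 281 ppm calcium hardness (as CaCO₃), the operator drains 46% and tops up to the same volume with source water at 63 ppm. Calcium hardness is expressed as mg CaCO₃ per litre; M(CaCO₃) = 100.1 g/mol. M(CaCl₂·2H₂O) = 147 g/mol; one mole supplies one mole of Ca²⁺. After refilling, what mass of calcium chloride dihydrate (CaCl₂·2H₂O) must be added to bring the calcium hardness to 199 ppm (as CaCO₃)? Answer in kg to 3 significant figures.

24.6 kg

Volume: 917 m³ = 917,000 L.
After draining 46% and refilling: 281 × 0.54 + 63 × 0.46 = 180.72 ppm.
Deficit to target: 199 − 180.72 = 18.28 mg/L.
As CaCO₃: 18.28 mg/L × 917,000 L = 16,760 g; ÷ 100.1 = 167.5 mol Ca²⁺.
Mass: 167.5 × 147 = 24,620 g.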